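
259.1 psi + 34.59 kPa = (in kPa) 1821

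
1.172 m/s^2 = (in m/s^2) 1.172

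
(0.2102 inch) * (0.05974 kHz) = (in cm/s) 31.9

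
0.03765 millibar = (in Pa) 3.765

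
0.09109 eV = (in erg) 1.459e-13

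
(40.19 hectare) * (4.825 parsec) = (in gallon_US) 1.581e+25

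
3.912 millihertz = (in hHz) 3.912e-05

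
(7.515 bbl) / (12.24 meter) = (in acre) 2.412e-05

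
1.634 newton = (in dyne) 1.634e+05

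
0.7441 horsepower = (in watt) 554.9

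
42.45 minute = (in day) 0.02948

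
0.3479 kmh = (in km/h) 0.3479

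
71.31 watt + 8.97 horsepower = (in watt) 6760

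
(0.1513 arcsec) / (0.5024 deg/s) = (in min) 1.394e-06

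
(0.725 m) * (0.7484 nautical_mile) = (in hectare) 0.1005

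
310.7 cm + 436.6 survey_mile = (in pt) 1.992e+09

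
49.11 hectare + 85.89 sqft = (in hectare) 49.11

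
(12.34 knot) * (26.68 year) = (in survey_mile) 3.319e+06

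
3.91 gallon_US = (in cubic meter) 0.0148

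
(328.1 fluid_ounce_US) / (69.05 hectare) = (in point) 3.983e-05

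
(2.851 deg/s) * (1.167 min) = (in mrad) 3484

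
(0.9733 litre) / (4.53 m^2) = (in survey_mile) 1.335e-07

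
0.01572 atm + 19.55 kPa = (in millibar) 211.4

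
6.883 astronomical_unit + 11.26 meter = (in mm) 1.03e+15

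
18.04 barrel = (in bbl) 18.04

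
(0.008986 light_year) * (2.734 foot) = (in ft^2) 7.626e+14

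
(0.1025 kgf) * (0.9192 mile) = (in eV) 9.281e+21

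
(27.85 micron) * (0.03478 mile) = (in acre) 3.852e-07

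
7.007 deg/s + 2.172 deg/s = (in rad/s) 0.1602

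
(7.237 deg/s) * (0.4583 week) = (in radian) 3.501e+04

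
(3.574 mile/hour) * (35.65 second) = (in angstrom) 5.696e+11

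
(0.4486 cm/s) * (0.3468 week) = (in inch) 3.704e+04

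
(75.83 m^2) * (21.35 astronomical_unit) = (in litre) 2.422e+17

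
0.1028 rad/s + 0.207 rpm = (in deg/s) 7.132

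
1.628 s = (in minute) 0.02713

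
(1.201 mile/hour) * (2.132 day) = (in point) 2.803e+08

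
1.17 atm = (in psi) 17.19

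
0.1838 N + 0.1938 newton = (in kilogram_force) 0.0385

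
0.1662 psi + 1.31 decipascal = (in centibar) 1.146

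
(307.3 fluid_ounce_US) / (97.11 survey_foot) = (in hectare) 3.07e-08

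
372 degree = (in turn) 1.033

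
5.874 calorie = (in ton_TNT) 5.874e-09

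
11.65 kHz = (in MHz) 0.01165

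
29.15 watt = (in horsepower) 0.03909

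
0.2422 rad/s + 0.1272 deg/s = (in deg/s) 14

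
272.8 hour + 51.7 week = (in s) 3.225e+07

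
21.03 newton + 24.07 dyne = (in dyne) 2.103e+06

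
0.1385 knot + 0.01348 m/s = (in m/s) 0.08473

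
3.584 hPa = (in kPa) 0.3584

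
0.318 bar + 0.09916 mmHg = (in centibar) 31.81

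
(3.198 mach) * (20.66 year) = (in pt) 2.011e+15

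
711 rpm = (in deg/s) 4266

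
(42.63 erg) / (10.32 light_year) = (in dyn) 4.366e-18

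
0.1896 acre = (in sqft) 8259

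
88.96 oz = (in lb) 5.56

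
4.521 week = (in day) 31.65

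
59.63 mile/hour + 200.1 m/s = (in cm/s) 2.268e+04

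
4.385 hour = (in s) 1.579e+04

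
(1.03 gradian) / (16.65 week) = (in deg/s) 9.206e-08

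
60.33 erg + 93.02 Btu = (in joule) 9.814e+04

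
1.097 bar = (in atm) 1.083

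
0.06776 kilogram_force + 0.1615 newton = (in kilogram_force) 0.08423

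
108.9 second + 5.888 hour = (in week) 0.03523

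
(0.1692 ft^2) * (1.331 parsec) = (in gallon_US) 1.705e+17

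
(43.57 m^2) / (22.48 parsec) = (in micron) 6.281e-11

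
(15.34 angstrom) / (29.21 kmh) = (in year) 5.995e-18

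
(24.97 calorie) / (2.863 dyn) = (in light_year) 3.857e-10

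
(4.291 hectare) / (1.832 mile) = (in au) 9.729e-11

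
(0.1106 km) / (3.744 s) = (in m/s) 29.54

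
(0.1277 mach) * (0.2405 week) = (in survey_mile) 3930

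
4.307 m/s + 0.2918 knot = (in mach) 0.01309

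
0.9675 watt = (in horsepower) 0.001297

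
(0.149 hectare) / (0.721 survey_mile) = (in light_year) 1.357e-16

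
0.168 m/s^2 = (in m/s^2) 0.168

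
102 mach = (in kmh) 1.25e+05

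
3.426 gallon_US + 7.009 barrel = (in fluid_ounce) 3.812e+04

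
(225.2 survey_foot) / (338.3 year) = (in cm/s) 6.434e-07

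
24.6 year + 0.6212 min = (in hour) 2.155e+05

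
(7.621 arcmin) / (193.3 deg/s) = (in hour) 1.825e-07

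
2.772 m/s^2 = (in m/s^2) 2.772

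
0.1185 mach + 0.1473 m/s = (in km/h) 145.8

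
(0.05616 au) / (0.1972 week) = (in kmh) 2.536e+05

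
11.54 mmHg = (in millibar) 15.39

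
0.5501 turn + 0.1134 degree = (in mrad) 3458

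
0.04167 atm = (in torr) 31.67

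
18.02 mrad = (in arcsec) 3717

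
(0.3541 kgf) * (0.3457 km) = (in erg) 1.2e+10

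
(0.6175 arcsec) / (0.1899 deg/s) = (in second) 0.0009033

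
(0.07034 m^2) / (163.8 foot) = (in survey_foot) 0.004622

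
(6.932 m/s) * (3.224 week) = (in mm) 1.352e+10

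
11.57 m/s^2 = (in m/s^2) 11.57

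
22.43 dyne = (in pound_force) 5.042e-05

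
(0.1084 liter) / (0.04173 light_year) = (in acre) 6.785e-23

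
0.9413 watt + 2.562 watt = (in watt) 3.503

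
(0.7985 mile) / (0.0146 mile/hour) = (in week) 0.3255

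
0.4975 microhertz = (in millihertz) 0.0004975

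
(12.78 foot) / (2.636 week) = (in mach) 7.176e-09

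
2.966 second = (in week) 4.904e-06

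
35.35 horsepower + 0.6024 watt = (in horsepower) 35.35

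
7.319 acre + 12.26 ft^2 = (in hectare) 2.962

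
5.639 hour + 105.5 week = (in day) 738.7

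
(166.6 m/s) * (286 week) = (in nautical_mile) 1.556e+07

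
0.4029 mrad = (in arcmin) 1.385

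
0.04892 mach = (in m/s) 16.66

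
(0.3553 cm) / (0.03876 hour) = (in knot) 4.95e-05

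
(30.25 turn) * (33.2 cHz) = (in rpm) 602.6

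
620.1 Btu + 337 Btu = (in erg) 1.01e+13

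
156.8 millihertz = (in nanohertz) 1.568e+08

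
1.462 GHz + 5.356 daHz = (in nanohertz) 1.462e+18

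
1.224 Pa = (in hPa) 0.01224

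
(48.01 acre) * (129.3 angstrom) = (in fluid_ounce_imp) 88.42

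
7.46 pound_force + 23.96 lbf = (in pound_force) 31.42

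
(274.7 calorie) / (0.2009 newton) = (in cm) 5.721e+05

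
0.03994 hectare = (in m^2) 399.4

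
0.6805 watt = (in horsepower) 0.0009126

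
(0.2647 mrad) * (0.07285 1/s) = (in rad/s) 1.928e-05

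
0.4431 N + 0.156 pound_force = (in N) 1.137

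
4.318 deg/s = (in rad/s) 0.07536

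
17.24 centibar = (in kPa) 17.24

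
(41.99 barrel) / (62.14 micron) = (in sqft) 1.156e+06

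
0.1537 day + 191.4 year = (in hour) 1.677e+06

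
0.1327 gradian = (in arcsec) 429.9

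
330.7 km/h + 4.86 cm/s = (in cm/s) 9191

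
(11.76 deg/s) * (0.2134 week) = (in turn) 4216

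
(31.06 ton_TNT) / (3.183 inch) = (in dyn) 1.607e+17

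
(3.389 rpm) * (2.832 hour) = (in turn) 575.9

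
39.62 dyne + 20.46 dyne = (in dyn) 60.08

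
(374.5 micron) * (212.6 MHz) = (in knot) 1.548e+05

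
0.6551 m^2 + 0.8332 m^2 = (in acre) 0.0003678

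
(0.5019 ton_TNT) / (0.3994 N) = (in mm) 5.258e+12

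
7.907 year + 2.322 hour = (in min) 4.156e+06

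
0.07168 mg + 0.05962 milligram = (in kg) 1.313e-07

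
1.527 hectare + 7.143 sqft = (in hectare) 1.527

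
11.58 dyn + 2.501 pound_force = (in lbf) 2.501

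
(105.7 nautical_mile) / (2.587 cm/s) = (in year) 0.2399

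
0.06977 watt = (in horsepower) 9.356e-05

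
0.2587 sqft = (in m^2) 0.02403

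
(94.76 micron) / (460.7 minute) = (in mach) 1.007e-11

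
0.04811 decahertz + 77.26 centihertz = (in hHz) 0.01254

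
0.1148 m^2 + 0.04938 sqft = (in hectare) 1.194e-05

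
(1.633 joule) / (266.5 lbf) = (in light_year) 1.456e-19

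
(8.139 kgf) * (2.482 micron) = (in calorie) 4.735e-05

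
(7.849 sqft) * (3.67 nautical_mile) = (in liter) 4.956e+06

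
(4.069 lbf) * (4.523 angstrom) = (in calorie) 1.957e-09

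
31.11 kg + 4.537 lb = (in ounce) 1170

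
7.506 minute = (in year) 1.428e-05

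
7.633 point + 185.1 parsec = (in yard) 6.246e+18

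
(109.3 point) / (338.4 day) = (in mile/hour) 2.95e-09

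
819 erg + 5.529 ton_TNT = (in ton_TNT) 5.529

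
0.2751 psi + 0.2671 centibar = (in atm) 0.02136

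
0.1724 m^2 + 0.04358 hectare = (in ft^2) 4693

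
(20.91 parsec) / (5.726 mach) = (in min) 5.515e+12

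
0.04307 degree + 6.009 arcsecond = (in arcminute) 2.684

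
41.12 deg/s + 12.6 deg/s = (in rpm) 8.953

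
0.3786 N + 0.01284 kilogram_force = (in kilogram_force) 0.05145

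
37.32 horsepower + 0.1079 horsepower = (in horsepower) 37.43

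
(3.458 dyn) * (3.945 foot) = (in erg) 415.8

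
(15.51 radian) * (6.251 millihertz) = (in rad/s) 0.09695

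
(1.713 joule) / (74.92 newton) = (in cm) 2.286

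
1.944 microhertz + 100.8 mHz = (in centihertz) 10.08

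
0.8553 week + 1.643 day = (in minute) 1.099e+04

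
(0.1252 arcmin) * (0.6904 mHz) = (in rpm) 2.401e-07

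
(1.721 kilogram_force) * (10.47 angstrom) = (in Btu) 1.675e-11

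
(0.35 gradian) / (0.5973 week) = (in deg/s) 8.72e-07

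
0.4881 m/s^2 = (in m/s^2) 0.4881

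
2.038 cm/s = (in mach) 5.985e-05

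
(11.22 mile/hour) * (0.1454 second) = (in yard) 0.7976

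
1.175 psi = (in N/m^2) 8101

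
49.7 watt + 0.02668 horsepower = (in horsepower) 0.09333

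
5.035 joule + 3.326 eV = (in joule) 5.035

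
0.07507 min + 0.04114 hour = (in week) 0.0002523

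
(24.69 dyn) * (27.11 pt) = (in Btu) 2.238e-09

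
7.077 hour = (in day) 0.2949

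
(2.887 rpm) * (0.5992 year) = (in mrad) 5.713e+09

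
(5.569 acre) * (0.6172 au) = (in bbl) 1.309e+16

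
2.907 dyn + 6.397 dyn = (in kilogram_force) 9.487e-06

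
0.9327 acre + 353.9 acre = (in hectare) 143.6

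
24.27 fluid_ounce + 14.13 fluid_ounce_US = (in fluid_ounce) 38.4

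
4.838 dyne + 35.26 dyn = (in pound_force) 9.014e-05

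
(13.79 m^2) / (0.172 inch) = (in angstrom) 3.156e+13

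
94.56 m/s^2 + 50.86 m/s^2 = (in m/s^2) 145.4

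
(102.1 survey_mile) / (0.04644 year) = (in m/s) 0.1122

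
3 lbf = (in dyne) 1.334e+06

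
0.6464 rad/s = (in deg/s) 37.04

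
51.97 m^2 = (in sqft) 559.4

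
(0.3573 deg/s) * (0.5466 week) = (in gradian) 1.312e+05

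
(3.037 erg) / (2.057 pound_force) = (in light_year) 3.508e-24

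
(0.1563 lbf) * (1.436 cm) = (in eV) 6.231e+16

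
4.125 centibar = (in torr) 30.94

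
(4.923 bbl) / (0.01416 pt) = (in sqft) 1.687e+06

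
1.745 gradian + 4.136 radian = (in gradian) 265.1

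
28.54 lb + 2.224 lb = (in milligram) 1.395e+07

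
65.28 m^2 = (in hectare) 0.006528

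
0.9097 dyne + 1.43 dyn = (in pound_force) 5.26e-06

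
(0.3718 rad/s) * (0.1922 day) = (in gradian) 3.931e+05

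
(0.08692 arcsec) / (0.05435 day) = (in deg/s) 5.142e-09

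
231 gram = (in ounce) 8.148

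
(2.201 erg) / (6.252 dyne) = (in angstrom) 3.52e+07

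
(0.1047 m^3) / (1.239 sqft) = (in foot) 2.984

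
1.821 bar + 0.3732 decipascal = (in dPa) 1.821e+06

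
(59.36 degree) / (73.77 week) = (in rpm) 2.217e-07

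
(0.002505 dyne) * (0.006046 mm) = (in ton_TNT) 3.62e-23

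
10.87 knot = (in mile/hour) 12.51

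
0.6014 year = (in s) 1.897e+07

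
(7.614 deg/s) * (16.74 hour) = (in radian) 8008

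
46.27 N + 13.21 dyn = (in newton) 46.27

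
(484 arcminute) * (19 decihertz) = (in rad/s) 0.2675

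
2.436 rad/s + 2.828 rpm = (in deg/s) 156.5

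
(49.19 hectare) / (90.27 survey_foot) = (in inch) 7.039e+05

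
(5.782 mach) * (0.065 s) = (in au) 8.554e-10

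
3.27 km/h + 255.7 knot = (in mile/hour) 296.3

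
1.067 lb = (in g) 484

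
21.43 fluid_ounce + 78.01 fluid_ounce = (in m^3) 0.002941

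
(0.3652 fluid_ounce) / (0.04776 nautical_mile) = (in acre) 3.017e-11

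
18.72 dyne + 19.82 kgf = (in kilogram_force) 19.82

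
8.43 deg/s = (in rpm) 1.405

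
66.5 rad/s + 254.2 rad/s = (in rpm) 3062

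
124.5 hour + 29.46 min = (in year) 0.01427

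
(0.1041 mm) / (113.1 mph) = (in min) 3.432e-08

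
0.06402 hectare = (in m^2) 640.2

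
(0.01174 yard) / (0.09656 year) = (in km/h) 1.269e-08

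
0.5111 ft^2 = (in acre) 1.173e-05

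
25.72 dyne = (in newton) 0.0002572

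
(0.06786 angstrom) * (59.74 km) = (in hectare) 4.054e-11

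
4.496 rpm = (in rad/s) 0.4708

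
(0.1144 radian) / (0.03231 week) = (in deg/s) 0.0003354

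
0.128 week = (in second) 7.741e+04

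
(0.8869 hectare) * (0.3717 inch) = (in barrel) 526.7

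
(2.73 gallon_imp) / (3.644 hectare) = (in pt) 0.0009654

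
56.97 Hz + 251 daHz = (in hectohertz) 25.67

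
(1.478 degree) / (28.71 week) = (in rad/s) 1.486e-09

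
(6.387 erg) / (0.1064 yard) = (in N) 6.565e-06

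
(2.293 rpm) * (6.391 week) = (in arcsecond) 1.914e+11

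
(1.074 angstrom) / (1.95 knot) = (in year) 3.395e-18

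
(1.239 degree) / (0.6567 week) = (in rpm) 5.199e-07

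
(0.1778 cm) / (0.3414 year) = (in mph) 3.694e-10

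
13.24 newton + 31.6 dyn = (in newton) 13.24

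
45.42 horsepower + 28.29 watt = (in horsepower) 45.46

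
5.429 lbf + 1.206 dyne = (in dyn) 2.415e+06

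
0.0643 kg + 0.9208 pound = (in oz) 17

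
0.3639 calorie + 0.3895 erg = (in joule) 1.523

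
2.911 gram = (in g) 2.911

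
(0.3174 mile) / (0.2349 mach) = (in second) 6.386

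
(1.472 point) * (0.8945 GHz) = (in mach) 1364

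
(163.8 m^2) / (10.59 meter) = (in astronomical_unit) 1.034e-10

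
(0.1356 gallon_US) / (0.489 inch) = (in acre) 1.021e-05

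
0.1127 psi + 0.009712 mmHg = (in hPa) 7.783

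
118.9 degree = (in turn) 0.3303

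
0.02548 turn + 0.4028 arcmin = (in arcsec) 3.305e+04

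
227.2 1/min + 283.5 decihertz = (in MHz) 3.214e-05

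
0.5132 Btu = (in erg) 5.415e+09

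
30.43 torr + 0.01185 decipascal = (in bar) 0.04057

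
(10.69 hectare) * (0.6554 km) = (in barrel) 4.407e+08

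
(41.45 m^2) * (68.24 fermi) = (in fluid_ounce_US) 9.564e-08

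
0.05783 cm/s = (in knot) 0.001124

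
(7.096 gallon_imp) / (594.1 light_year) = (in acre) 1.418e-24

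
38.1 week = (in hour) 6401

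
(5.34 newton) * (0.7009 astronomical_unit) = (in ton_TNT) 133.8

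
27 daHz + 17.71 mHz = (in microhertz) 2.7e+08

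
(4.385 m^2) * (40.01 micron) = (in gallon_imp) 0.03859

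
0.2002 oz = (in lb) 0.01251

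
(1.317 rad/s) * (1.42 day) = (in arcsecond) 3.333e+10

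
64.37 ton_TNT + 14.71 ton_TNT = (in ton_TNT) 79.08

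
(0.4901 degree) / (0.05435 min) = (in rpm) 0.02505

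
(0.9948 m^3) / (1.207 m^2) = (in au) 5.509e-12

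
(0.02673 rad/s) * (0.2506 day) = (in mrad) 5.788e+05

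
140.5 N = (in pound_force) 31.59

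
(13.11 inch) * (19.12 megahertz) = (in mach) 1.87e+04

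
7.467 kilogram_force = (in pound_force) 16.46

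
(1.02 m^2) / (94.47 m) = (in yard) 0.01181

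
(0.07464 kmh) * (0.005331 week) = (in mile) 0.04154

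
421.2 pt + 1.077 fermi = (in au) 9.933e-13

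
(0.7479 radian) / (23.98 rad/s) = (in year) 9.89e-10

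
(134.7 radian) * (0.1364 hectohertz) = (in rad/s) 1837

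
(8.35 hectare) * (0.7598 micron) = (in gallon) 16.76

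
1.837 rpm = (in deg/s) 11.02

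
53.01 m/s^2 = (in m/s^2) 53.01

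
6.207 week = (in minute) 6.257e+04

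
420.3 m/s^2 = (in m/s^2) 420.3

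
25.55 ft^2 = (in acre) 0.0005865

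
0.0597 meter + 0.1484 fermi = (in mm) 59.7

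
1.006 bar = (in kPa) 100.6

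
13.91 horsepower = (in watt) 1.037e+04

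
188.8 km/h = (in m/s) 52.44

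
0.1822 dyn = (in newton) 1.822e-06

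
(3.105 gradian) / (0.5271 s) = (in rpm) 0.8836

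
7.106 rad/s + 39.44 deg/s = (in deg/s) 446.6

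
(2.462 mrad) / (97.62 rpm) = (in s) 0.0002408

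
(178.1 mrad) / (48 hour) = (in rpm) 9.842e-06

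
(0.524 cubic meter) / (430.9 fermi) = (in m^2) 1.216e+12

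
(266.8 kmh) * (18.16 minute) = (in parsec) 2.617e-12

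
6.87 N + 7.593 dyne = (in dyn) 6.87e+05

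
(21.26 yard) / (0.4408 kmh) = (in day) 0.001838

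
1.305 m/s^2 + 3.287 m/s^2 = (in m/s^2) 4.592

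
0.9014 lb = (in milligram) 4.089e+05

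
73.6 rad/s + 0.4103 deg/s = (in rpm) 702.9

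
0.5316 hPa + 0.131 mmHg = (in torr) 0.5297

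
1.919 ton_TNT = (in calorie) 1.919e+09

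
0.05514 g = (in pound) 0.0001216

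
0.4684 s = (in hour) 0.0001301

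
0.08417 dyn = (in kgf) 8.583e-08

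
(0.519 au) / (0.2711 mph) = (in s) 6.406e+11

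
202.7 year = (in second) 6.392e+09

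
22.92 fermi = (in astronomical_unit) 1.532e-25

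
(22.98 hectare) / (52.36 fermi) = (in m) 4.389e+18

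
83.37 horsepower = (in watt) 6.217e+04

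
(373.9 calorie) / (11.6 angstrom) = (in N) 1.349e+12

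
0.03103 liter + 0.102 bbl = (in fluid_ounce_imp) 571.8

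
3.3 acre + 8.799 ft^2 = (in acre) 3.3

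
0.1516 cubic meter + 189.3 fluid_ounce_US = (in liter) 157.2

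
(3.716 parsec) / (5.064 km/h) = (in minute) 1.359e+15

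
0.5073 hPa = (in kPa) 0.05073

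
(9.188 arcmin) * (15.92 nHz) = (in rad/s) 4.255e-11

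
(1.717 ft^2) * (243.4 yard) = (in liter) 3.55e+04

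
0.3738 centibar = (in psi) 0.05422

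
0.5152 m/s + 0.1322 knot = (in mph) 1.305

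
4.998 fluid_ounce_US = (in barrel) 0.0009297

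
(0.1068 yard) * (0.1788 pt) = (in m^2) 6.16e-06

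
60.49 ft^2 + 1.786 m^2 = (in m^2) 7.406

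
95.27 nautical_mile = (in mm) 1.764e+08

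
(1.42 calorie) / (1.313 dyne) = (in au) 3.025e-06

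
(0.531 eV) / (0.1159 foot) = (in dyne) 2.408e-13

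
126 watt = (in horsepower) 0.169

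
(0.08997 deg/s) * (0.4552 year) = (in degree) 1.292e+06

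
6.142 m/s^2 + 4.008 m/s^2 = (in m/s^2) 10.15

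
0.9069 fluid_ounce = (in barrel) 0.0001687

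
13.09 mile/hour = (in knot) 11.37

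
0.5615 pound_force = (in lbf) 0.5615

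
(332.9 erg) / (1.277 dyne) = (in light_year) 2.755e-16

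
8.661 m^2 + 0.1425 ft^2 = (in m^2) 8.674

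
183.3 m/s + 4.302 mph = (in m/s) 185.2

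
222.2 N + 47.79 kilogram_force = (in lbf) 155.3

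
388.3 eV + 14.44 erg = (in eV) 9.013e+12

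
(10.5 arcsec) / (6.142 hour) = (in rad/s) 2.302e-09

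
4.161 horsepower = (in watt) 3103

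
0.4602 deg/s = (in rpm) 0.0767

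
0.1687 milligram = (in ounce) 5.951e-06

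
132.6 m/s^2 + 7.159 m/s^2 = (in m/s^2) 139.8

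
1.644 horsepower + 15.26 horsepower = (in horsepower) 16.9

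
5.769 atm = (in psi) 84.78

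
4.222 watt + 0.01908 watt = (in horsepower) 0.005687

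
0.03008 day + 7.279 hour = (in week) 0.04762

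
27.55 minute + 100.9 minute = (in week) 0.01274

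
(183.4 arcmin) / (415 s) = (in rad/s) 0.0001286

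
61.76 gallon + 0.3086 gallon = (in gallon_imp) 51.68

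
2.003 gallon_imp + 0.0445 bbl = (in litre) 16.18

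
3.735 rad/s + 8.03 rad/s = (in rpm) 112.3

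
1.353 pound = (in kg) 0.6137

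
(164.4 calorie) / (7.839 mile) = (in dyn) 5452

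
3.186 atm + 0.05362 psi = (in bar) 3.232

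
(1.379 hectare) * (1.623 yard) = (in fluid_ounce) 6.92e+08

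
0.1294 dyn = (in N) 1.294e-06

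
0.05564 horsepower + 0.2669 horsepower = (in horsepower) 0.3225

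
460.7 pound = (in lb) 460.7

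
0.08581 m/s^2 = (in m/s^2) 0.08581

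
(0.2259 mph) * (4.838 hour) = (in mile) 1.093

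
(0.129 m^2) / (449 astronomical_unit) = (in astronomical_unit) 1.284e-26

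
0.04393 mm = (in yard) 4.804e-05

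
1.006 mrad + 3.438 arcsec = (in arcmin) 3.516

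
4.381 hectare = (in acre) 10.83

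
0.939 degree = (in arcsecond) 3380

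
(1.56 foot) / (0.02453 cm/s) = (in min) 32.31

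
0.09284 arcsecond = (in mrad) 0.0004501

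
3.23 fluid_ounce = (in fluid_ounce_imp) 3.362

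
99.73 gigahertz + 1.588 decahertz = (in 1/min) 5.984e+12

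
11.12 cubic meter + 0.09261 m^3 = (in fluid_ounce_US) 3.791e+05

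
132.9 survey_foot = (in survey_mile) 0.02517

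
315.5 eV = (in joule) 5.055e-17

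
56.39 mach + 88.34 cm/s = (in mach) 56.39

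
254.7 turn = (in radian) 1600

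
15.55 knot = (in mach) 0.02349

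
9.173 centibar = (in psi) 1.33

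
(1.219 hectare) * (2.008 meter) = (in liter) 2.448e+07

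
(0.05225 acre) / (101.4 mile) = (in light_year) 1.37e-19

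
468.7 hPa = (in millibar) 468.7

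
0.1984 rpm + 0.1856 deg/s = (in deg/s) 1.376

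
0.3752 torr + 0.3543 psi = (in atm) 0.0246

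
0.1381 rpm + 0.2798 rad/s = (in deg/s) 16.86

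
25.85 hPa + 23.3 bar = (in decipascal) 2.333e+07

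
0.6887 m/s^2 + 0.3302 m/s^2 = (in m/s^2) 1.019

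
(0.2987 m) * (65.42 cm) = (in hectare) 1.954e-05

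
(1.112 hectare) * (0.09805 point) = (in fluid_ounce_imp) 1.354e+04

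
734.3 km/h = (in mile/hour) 456.3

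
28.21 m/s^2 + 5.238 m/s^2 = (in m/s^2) 33.45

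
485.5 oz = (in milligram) 1.376e+07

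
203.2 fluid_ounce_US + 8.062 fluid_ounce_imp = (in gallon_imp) 1.372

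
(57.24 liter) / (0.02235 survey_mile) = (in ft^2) 0.01713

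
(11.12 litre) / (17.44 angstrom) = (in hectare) 637.6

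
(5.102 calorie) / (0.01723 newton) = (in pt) 3.512e+06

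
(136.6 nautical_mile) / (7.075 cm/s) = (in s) 3.576e+06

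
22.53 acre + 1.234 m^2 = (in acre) 22.53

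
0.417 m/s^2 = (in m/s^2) 0.417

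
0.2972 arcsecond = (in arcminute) 0.004953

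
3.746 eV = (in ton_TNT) 1.434e-28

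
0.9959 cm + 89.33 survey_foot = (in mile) 0.01692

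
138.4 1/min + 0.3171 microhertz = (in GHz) 2.307e-09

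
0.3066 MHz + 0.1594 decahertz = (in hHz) 3066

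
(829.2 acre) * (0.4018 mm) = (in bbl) 8481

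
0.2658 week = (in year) 0.005098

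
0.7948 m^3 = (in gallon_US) 210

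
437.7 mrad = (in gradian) 27.86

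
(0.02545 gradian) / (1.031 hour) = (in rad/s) 1.077e-07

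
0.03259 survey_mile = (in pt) 1.487e+05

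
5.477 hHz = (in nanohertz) 5.477e+11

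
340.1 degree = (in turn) 0.9447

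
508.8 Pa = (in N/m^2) 508.8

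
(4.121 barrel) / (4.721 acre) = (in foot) 0.0001125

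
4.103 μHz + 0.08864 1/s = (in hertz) 0.08864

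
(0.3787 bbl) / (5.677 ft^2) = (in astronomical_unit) 7.631e-13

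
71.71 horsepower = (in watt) 5.347e+04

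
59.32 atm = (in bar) 60.11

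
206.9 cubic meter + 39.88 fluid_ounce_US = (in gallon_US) 5.466e+04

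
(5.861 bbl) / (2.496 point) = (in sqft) 1.139e+04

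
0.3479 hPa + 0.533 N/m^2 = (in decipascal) 353.2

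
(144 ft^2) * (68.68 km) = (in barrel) 5.779e+06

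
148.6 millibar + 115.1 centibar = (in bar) 1.3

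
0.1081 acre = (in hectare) 0.04375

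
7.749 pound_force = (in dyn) 3.447e+06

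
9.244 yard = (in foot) 27.73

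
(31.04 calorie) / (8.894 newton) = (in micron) 1.46e+07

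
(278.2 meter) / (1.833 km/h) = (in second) 546.4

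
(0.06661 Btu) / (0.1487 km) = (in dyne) 4.726e+04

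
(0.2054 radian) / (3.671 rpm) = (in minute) 0.008905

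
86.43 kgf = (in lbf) 190.5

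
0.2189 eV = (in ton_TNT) 8.382e-30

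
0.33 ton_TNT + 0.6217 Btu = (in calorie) 3.3e+08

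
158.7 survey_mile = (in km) 255.4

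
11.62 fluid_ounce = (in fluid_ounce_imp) 12.09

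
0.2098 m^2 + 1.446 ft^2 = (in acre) 8.504e-05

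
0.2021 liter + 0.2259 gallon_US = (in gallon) 0.2793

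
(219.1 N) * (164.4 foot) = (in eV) 6.852e+22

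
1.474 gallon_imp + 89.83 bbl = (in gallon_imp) 3143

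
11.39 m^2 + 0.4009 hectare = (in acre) 0.9935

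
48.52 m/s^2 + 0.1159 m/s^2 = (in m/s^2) 48.64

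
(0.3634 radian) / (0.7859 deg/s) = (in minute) 0.4416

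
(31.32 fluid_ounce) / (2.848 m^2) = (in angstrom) 3.252e+06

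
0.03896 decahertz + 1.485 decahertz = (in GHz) 1.524e-08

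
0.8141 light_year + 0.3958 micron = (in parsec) 0.2496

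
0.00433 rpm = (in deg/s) 0.02598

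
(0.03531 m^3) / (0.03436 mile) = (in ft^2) 0.006873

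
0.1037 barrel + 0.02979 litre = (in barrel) 0.1039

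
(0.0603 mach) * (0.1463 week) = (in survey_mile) 1129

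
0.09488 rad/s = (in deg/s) 5.436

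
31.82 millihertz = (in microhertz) 3.182e+04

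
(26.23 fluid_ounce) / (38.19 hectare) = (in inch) 7.997e-08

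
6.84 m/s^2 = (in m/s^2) 6.84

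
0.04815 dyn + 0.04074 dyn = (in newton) 8.889e-07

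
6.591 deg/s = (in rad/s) 0.115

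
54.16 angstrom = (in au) 3.62e-20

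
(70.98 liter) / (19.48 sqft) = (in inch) 1.544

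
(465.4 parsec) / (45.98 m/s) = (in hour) 8.676e+13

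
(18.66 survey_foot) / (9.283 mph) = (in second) 1.371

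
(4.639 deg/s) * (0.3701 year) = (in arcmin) 3.249e+09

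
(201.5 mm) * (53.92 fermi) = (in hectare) 1.086e-18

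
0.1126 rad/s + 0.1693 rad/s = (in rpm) 2.692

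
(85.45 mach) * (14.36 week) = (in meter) 2.527e+11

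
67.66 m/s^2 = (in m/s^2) 67.66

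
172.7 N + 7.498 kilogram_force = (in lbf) 55.35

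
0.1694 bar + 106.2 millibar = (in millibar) 275.6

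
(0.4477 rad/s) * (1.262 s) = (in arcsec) 1.165e+05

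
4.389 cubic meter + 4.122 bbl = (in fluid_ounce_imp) 1.775e+05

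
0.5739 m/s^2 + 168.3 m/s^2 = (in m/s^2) 168.9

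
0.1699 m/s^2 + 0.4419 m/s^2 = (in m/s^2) 0.6118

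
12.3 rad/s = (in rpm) 117.5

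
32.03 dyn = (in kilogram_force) 3.266e-05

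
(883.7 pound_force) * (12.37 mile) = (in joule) 7.825e+07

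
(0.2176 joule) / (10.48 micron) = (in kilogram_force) 2117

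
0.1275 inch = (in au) 2.165e-14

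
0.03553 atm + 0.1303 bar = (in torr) 124.7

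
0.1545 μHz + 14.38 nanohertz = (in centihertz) 1.689e-05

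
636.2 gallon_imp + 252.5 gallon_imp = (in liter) 4040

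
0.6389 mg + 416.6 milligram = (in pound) 0.0009199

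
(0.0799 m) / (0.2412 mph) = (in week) 1.225e-06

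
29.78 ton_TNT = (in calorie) 2.978e+10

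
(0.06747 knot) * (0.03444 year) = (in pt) 1.069e+08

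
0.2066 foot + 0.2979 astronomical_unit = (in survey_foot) 1.462e+11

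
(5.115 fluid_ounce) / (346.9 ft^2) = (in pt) 0.0133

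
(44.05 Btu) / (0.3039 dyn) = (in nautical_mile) 8.258e+06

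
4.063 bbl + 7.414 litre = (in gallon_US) 172.6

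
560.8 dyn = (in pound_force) 0.001261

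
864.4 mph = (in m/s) 386.4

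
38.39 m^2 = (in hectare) 0.003839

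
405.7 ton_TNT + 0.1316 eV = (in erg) 1.697e+19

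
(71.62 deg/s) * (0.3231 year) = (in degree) 7.298e+08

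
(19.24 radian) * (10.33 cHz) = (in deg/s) 113.9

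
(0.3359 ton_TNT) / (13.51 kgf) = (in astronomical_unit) 7.091e-05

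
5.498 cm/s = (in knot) 0.1069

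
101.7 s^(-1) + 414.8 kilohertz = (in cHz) 4.149e+07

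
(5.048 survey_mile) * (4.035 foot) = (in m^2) 9991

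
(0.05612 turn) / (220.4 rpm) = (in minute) 0.0002546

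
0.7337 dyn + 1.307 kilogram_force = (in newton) 12.82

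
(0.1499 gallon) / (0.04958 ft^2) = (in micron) 1.232e+05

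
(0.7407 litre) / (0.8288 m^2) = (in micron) 893.7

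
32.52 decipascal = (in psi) 0.0004717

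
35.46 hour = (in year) 0.004048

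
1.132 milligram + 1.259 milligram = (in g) 0.002391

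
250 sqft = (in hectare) 0.002323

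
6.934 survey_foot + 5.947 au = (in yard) 9.729e+11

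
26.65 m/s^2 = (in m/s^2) 26.65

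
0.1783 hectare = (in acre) 0.4406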